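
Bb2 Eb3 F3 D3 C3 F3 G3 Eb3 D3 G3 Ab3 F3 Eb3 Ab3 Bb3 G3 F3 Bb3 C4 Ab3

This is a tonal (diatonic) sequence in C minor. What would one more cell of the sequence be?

Unit = 4 notes; the statements start on Bb2, C3, D3, Eb3, F3, moving up a 2nd each time.
Statement 6 starts on G3 and keeps the same diatonic contour: G3 C4 D4 Bb3.

G3 C4 D4 Bb3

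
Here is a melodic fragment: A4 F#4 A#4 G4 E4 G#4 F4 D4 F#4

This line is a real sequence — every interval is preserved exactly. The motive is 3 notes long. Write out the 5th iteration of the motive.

With a 3-note motive the entries are A4, G4, F4, each down a 2nd from the previous.
Continuing the starts: Eb4 → Db4.
From Db4 the exact shape gives Db4 Bb3 D4.

Db4 Bb3 D4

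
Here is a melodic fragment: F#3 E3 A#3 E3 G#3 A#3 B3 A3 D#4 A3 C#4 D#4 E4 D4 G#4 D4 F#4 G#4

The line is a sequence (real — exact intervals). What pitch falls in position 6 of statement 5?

F#5

With 6-note cells, note 6 of each statement runs A#3, D#4, G#4.
Extending up a 4th: C#5 → F#5.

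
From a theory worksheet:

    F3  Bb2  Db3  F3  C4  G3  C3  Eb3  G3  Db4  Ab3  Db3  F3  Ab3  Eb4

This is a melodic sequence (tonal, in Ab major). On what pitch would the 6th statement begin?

Db4

Unit = 5 notes; the statements start on F3, G3, Ab3, moving up a 2nd each time.
Extending the heads up a 2nd: Bb3 → C4 → Db4.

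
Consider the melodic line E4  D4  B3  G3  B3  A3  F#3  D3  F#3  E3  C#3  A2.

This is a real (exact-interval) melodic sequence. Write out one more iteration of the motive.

C#3 B2 G#2 E2

With a 4-note motive the entries are E4, B3, F#3, each down a 4th from the previous.
So cell 4 is C#3 B2 G#2 E2.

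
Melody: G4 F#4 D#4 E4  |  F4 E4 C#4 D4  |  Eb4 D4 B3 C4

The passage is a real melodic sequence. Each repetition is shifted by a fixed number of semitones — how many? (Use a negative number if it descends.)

-2

Unit = 4 notes; the statements start on G4, F4, Eb4, moving down a 2nd each time.
G4 to F4 spans -2 semitones.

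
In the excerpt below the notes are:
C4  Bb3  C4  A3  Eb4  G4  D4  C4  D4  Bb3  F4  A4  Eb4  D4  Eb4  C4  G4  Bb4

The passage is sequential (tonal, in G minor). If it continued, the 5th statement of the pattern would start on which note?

G4

Taking 6-note groups, the heads are C4, D4, Eb4: the pattern moves up a 2nd.
Continuing: F4 → G4. Statement 5 starts on G4.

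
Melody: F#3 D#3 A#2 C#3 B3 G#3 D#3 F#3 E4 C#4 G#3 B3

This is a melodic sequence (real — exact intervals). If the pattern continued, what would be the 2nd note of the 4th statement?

F#4

The unit is 4 notes. Position-2 pitches of the 3 shown cells: D#3, G#3, C#4.
Each moves up a 4th; the next is F#4.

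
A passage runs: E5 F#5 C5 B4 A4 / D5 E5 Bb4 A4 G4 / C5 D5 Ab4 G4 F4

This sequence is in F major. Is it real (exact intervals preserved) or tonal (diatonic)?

real

Each cell has the same semitone pattern (2, -6, -1, -2) — intervals are preserved exactly.
And F#5 lies outside F major, so the sequence is real rather than tonal.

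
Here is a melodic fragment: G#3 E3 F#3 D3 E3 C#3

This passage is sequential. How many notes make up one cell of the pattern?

2

6 notes total. Splitting into 3 groups of 2:
G#3 E3 | F#3 D3 | E3 C#3
Each cell is the previous one down a 2nd — so the unit is 2 notes.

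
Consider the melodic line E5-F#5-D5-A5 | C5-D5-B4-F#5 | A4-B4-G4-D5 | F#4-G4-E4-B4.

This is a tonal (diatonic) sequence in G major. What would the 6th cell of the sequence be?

B3 C4 A3 E4

Taking 4-note groups, the heads are E5, C5, A4, F#4: the pattern moves down a 3rd.
Extending down a 3rd: D4 → B3.
So cell 6 is B3 C4 A3 E4.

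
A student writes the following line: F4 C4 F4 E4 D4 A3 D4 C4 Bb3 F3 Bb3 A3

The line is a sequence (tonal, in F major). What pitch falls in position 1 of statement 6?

The unit is 4 notes. Position-1 pitches of the 3 shown cells: F4, D4, Bb3.
Each moves down a 3rd. Continuing: G3 → E3 → C3.

C3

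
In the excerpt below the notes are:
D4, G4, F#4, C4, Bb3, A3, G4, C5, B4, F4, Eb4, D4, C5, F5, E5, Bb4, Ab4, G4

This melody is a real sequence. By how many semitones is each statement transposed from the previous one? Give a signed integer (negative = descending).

5

Taking 6-note groups, the heads are D4, G4, C5: the pattern moves up a 4th.
Counting half-steps from D4 to G4: 5.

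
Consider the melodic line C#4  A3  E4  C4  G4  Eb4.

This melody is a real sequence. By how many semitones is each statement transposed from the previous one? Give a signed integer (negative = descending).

With a 2-note motive the entries are C#4, E4, G4, each up a 3rd from the previous.
Counting half-steps from C#4 to E4: 3.

3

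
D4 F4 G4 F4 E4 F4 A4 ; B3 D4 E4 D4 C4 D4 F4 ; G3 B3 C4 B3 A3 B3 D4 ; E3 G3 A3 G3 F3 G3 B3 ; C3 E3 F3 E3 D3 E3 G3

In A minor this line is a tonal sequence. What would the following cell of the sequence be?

Taking 7-note groups, the heads are D4, B3, G3, E3, C3: the pattern moves down a 3rd.
From A2 the diatonic shape gives A2 C3 D3 C3 B2 C3 E3.

A2 C3 D3 C3 B2 C3 E3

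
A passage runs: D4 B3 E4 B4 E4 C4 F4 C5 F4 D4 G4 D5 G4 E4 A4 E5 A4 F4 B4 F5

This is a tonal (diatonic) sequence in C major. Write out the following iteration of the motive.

B4 G4 C5 G5

Unit = 4 notes; the statements start on D4, E4, F4, G4, A4, moving up a 2nd each time.
So cell 6 is B4 G4 C5 G5.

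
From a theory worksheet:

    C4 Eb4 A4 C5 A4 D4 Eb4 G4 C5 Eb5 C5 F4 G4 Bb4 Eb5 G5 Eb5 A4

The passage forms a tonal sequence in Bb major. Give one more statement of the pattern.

Unit = 6 notes; the statements start on C4, Eb4, G4, moving up a 3rd each time.
So cell 4 is Bb4 D5 G5 Bb5 G5 C5.

Bb4 D5 G5 Bb5 G5 C5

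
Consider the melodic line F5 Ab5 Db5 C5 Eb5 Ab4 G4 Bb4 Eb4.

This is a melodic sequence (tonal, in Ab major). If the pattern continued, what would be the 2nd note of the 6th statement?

G3

With 3-note cells, note 2 of each statement runs Ab5, Eb5, Bb4.
Each moves down a 4th. Continuing: F4 → C4 → G3.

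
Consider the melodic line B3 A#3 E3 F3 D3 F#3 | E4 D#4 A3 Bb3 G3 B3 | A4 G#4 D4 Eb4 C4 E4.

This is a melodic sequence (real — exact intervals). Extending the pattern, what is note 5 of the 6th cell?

With 6-note cells, note 5 of each statement runs D3, G3, C4.
Carrying that up a 4th forward: F4 → Bb4 → Eb5.

Eb5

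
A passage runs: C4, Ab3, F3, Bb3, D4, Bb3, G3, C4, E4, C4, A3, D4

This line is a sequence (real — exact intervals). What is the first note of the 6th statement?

The 4-note cells begin on C4, D4, E4 — each up a 2nd from the last.
Extending the heads up a 2nd: F#4 → G#4 → A#4.

A#4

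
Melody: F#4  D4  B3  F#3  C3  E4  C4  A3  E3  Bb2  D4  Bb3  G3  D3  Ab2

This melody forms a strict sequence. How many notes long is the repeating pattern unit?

Try groups of 5 (3 cells in 15 notes):
F#4 D4 B3 F#3 C3 | E4 C4 A3 E3 Bb2 | D4 Bb3 G3 D3 Ab2
Each cell is the previous one down a 2nd — so the unit is 5 notes.

5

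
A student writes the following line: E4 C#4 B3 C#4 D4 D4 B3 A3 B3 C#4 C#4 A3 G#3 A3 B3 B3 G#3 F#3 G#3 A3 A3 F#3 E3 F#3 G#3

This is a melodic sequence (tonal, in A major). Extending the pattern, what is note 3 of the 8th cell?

With 5-note cells, note 3 of each statement runs B3, A3, G#3, F#3, E3.
Carrying that down a 2nd forward: D3 → C#3 → B2.

B2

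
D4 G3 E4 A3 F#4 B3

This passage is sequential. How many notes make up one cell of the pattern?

2

Try groups of 2 (3 cells in 6 notes):
D4 G3 | E4 A3 | F#4 B3
That's a consistent up a 2nd shift per cell, and no other grouping gives one.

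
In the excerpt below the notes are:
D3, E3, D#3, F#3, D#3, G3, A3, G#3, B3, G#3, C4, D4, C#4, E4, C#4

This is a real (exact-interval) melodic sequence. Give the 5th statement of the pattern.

Bb4 C5 B4 D5 B4

With a 5-note motive the entries are D3, G3, C4, each up a 4th from the previous.
Continuing the starts: F4 → Bb4.
So cell 5 is Bb4 C5 B4 D5 B4.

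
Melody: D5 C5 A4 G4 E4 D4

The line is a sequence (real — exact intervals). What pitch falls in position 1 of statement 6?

C#3

Grouping in 2s, the 1st note of each cell is D5, A4, E4.
Extending down a 4th: B3 → F#3 → C#3.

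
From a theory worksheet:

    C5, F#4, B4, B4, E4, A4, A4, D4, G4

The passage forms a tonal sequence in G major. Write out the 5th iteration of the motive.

F#4 B3 E4

Taking 3-note groups, the heads are C5, B4, A4: the pattern moves down a 2nd.
Continuing the starts: G4 → F#4.
So cell 5 is F#4 B3 E4.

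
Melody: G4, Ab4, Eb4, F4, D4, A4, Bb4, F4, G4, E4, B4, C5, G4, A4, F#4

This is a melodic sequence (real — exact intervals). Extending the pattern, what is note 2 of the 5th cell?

With 5-note cells, note 2 of each statement runs Ab4, Bb4, C5.
Each moves up a 2nd. Continuing: D5 → E5.

E5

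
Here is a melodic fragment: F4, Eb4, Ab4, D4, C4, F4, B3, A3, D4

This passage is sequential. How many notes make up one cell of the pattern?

9 notes total. Splitting into 3 groups of 3:
F4 Eb4 Ab4 | D4 C4 F4 | B3 A3 D4
That's a consistent down a 3rd shift per cell, and no other grouping gives one.

3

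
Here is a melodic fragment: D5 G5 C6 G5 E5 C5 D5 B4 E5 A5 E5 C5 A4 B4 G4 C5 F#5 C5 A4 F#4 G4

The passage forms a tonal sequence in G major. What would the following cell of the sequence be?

E4 A4 D5 A4 F#4 D4 E4

Taking 7-note groups, the heads are D5, B4, G4: the pattern moves down a 3rd.
So cell 4 is E4 A4 D5 A4 F#4 D4 E4.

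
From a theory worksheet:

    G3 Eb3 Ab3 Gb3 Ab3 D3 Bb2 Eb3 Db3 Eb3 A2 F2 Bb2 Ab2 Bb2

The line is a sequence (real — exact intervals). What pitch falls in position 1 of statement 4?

With 5-note cells, note 1 of each statement runs G3, D3, A2.
Each moves down a 4th; the next is E2.

E2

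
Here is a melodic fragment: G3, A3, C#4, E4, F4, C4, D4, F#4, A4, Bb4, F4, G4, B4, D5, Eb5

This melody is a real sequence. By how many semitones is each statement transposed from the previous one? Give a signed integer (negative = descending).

5

Taking 5-note groups, the heads are G3, C4, F4: the pattern moves up a 4th.
G3→C4 is 60 − 55 = 5 semitones.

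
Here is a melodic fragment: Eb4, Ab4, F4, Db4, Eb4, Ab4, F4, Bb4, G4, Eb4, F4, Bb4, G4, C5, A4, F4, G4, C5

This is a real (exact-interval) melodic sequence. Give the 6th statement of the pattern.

C#5 F#5 D#5 B4 C#5 F#5

Taking 6-note groups, the heads are Eb4, F4, G4: the pattern moves up a 2nd.
Continuing the starts: A4 → B4 → C#5.
So cell 6 is C#5 F#5 D#5 B4 C#5 F#5.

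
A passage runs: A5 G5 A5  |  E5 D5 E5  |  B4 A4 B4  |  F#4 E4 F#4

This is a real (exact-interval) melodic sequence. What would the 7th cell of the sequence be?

D#3 C#3 D#3

Taking 3-note groups, the heads are A5, E5, B4, F#4: the pattern moves down a 4th.
Carrying on: C#4 → G#3 → D#3.
From D#3 the exact shape gives D#3 C#3 D#3.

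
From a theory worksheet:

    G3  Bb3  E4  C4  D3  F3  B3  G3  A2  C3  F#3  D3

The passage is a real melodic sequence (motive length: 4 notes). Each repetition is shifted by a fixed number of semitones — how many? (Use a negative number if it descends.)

Unit = 4 notes; the statements start on G3, D3, A2, moving down a 4th each time.
G3 to D3 spans -5 semitones.

-5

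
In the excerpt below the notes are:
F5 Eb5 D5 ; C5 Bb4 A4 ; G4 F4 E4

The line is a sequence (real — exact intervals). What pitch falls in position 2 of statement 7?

A2

With 3-note cells, note 2 of each statement runs Eb5, Bb4, F4.
Extending down a 4th: C4 → G3 → D3 → A2.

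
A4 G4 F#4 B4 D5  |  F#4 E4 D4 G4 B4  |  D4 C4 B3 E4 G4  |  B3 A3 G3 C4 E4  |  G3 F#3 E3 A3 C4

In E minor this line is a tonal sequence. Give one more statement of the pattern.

Taking 5-note groups, the heads are A4, F#4, D4, B3, G3: the pattern moves down a 3rd.
From E3 the diatonic shape gives E3 D3 C3 F#3 A3.

E3 D3 C3 F#3 A3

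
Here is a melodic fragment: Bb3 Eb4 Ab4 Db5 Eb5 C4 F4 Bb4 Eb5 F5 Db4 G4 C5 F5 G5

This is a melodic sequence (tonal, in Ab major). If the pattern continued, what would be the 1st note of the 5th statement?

Grouping in 5s, the 1st note of each cell is Bb3, C4, Db4.
Extending up a 2nd: Eb4 → F4.

F4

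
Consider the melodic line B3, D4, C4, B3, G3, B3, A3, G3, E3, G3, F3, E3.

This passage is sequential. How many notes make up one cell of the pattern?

Try groups of 4 (3 cells in 12 notes):
B3 D4 C4 B3 | G3 B3 A3 G3 | E3 G3 F3 E3
That's a consistent down a 3rd shift per cell, and no other grouping gives one.

4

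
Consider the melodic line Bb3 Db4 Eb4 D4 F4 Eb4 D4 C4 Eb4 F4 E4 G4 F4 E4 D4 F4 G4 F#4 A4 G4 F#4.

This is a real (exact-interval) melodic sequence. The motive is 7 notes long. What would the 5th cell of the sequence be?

F#4 A4 B4 A#4 C#5 B4 A#4

With a 7-note motive the entries are Bb3, C4, D4, each up a 2nd from the previous.
Continuing the starts: E4 → F#4.
Statement 5 starts on F#4 and keeps the same exact contour: F#4 A4 B4 A#4 C#5 B4 A#4.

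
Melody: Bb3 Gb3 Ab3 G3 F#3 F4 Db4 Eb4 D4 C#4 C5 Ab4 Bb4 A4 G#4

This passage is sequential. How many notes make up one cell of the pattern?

There are 15 notes; a 5-note unit gives 3 cells:
Bb3 Gb3 Ab3 G3 F#3 | F4 Db4 Eb4 D4 C#4 | C5 Ab4 Bb4 A4 G#4
Every group is a transposition up a 5th of the one before; no shorter unit works.

5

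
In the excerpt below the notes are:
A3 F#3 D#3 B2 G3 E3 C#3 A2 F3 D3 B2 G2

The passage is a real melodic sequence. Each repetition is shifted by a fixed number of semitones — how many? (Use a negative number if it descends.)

-2

With a 4-note motive the entries are A3, G3, F3, each down a 2nd from the previous.
A3 to G3 spans -2 semitones.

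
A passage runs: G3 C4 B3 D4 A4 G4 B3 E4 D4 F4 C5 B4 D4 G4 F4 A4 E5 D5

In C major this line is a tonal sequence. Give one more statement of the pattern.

F4 B4 A4 C5 G5 F5

With a 6-note motive the entries are G3, B3, D4, each up a 3rd from the previous.
So cell 4 is F4 B4 A4 C5 G5 F5.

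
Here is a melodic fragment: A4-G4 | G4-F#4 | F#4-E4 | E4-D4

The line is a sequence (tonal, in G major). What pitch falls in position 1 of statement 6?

C4

The unit is 2 notes. Position-1 pitches of the 4 shown cells: A4, G4, F#4, E4.
Carrying that down a 2nd forward: D4 → C4.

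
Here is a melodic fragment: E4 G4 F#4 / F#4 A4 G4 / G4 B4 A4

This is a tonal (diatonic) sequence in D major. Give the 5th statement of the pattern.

B4 D5 C#5

Taking 3-note groups, the heads are E4, F#4, G4: the pattern moves up a 2nd.
Extending up a 2nd: A4 → B4.
Statement 5 starts on B4 and keeps the same diatonic contour: B4 D5 C#5.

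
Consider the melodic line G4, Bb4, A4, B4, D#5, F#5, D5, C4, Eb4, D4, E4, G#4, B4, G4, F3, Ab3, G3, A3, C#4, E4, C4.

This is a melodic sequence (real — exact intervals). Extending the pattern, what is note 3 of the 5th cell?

F2

Grouping in 7s, the 3rd note of each cell is A4, D4, G3.
Carrying that down a 5th forward: C3 → F2.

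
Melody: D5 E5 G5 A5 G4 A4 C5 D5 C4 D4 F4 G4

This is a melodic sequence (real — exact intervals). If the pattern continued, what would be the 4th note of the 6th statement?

Bb2

The unit is 4 notes. Position-4 pitches of the 3 shown cells: A5, D5, G4.
Each moves down a 5th. Continuing: C4 → F3 → Bb2.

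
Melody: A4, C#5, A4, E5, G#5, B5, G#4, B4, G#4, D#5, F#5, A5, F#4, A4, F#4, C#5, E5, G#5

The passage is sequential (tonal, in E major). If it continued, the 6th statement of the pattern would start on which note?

C#4

The 6-note cells begin on A4, G#4, F#4 — each down a 2nd from the last.
Extending the heads down a 2nd: E4 → D#4 → C#4.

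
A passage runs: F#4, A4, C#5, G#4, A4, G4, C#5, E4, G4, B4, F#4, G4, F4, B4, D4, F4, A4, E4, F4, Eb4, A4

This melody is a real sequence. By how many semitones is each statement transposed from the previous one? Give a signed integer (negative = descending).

-2

The 7-note cells begin on F#4, E4, D4 — each down a 2nd from the last.
Counting half-steps from F#4 to E4: -2.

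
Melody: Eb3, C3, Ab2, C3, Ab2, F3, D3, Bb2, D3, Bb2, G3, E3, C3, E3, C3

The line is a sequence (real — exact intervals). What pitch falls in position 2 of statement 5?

G#3

With 5-note cells, note 2 of each statement runs C3, D3, E3.
Extending up a 2nd: F#3 → G#3.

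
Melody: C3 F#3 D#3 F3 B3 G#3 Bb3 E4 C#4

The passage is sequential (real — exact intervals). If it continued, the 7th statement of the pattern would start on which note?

Unit = 3 notes; the statements start on C3, F3, Bb3, moving up a 4th each time.
Extending the heads up a 4th: Eb4 → Ab4 → Db5 → Gb5.

Gb5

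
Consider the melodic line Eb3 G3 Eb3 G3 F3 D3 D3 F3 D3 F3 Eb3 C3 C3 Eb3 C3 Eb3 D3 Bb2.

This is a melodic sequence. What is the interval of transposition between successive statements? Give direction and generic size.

Unit = 6 notes; the statements start on Eb3, D3, C3, moving down a 2nd each time.
From Eb3 to D3: down a 2nd.

down a 2nd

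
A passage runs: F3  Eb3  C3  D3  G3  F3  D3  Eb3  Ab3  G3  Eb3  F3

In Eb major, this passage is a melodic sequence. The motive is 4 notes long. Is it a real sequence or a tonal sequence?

Every note is diatonic to Eb major.
Cell 1 has +2 semitones from note 3 to 4, but cell 2 has +1 — the interval quality changes while the contour stays the same, which is the hallmark of a tonal sequence.

tonal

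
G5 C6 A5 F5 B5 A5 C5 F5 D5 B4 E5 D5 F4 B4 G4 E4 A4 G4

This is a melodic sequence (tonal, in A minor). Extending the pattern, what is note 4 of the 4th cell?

The unit is 6 notes. Position-4 pitches of the 3 shown cells: F5, B4, E4.
One more down a 5th gives A3.

A3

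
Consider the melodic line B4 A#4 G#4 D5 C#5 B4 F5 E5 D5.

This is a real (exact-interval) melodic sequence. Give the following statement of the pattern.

Taking 3-note groups, the heads are B4, D5, F5: the pattern moves up a 3rd.
So cell 4 is Ab5 G5 F5.

Ab5 G5 F5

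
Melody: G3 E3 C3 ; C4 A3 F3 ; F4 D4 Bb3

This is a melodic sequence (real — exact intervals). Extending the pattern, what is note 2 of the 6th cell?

Grouping in 3s, the 2nd note of each cell is E3, A3, D4.
Each moves up a 4th. Continuing: G4 → C5 → F5.

F5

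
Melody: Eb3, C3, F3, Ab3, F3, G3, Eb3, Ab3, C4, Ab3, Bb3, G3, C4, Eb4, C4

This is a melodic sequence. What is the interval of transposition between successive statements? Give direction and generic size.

up a 3rd

The 5-note cells begin on Eb3, G3, Bb3 — each up a 3rd from the last.
Eb3 to G3 is up a 3rd.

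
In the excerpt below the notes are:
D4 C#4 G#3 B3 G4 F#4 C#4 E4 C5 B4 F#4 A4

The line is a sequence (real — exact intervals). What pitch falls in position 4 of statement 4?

D5

The unit is 4 notes. Position-4 pitches of the 3 shown cells: B3, E4, A4.
From A4, up a 4th gives D5.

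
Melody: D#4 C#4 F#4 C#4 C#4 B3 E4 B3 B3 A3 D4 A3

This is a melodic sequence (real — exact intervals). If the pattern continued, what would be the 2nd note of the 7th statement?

Db3

Grouping in 4s, the 2nd note of each cell is C#4, B3, A3.
Extending down a 2nd: G3 → F3 → Eb3 → Db3.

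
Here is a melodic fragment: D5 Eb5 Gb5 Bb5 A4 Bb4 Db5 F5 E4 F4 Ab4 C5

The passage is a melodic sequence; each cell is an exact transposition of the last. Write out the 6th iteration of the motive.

Unit = 4 notes; the statements start on D5, A4, E4, moving down a 4th each time.
Carrying on: B3 → F#3 → C#3.
Statement 6 starts on C#3 and keeps the same exact contour: C#3 D3 F3 A3.

C#3 D3 F3 A3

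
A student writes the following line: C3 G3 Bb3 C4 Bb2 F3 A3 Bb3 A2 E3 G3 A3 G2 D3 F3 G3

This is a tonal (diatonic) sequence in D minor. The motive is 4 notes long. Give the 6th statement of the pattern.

Taking 4-note groups, the heads are C3, Bb2, A2, G2: the pattern moves down a 2nd.
Extending down a 2nd: F2 → E2.
Statement 6 starts on E2 and keeps the same diatonic contour: E2 Bb2 D3 E3.

E2 Bb2 D3 E3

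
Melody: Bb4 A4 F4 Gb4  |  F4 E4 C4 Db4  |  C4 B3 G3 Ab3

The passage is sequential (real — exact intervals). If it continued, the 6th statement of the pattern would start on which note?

A2

Unit = 4 notes; the statements start on Bb4, F4, C4, moving down a 4th each time.
Continuing: G3 → D3 → A2. Statement 6 starts on A2.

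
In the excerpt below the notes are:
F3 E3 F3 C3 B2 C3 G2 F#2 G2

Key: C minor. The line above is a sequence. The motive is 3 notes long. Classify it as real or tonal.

Each cell has the same semitone pattern (-1, 1) — intervals are preserved exactly.
And E3 lies outside C minor, so the sequence is real rather than tonal.

real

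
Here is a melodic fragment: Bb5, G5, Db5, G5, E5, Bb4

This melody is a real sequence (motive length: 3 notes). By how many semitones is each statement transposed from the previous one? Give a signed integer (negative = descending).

The 3-note cells begin on Bb5, G5 — each down a 3rd from the last.
Counting half-steps from Bb5 to G5: -3.

-3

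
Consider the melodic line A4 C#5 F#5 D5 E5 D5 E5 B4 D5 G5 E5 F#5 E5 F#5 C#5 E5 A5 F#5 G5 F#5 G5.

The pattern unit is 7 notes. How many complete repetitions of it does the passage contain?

21 notes in groups of 7 gives 21/7 = 3 statements.
Starts: A4, B4, C#5 — each up a 2nd.

3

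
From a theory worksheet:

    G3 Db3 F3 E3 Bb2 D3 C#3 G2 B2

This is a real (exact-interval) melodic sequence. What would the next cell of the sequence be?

A#2 E2 G#2

Unit = 3 notes; the statements start on G3, E3, C#3, moving down a 3rd each time.
Statement 4 starts on A#2 and keeps the same exact contour: A#2 E2 G#2.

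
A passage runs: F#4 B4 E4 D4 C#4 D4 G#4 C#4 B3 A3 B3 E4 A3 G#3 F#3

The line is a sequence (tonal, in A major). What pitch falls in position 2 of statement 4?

C#4

The unit is 5 notes. Position-2 pitches of the 3 shown cells: B4, G#4, E4.
Each moves down a 3rd; the next is C#4.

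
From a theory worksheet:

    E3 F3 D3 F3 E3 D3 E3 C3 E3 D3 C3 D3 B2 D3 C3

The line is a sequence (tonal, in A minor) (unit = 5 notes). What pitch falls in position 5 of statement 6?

G2

The unit is 5 notes. Position-5 pitches of the 3 shown cells: E3, D3, C3.
Each moves down a 2nd. Continuing: B2 → A2 → G2.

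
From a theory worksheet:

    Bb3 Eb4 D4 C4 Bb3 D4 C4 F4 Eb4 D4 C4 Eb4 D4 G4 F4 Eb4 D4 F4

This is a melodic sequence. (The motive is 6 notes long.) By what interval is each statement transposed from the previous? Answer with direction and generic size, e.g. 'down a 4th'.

up a 2nd

The 6-note cells begin on Bb3, C4, D4 — each up a 2nd from the last.
Bb3 to C4 is up a 2nd.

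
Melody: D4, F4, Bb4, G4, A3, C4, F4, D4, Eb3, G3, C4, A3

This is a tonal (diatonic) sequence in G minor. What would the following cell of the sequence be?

Unit = 4 notes; the statements start on D4, A3, Eb3, moving down a 4th each time.
Statement 4 starts on Bb2 and keeps the same diatonic contour: Bb2 D3 G3 Eb3.

Bb2 D3 G3 Eb3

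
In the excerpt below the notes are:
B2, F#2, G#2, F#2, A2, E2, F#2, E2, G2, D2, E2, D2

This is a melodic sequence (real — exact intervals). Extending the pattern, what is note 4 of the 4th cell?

The unit is 4 notes. Position-4 pitches of the 3 shown cells: F#2, E2, D2.
From D2, down a 2nd gives C2.

C2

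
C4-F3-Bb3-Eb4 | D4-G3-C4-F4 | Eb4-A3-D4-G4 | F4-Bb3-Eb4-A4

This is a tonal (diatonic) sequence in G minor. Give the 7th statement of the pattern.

Bb4 Eb4 A4 D5

With a 4-note motive the entries are C4, D4, Eb4, F4, each up a 2nd from the previous.
Extending up a 2nd: G4 → A4 → Bb4.
Statement 7 starts on Bb4 and keeps the same diatonic contour: Bb4 Eb4 A4 D5.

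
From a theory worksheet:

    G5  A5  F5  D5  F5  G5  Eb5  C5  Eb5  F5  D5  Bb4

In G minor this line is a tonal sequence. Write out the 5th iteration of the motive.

The 4-note cells begin on G5, F5, Eb5 — each down a 2nd from the last.
Extending down a 2nd: D5 → C5.
Statement 5 starts on C5 and keeps the same diatonic contour: C5 D5 Bb4 G4.

C5 D5 Bb4 G4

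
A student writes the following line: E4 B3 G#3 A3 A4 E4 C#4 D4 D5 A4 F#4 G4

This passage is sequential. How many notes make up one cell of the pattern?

Try groups of 4 (3 cells in 12 notes):
E4 B3 G#3 A3 | A4 E4 C#4 D4 | D5 A4 F#4 G4
That's a consistent up a 4th shift per cell, and no other grouping gives one.

4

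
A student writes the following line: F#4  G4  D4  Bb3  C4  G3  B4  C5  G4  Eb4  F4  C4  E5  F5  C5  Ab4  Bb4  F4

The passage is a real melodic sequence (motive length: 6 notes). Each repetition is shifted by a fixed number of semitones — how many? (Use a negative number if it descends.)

The 6-note cells begin on F#4, B4, E5 — each up a 4th from the last.
Counting half-steps from F#4 to B4: 5.

5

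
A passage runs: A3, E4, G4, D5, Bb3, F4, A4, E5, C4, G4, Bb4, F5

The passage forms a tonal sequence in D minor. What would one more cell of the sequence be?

Taking 4-note groups, the heads are A3, Bb3, C4: the pattern moves up a 2nd.
From D4 the diatonic shape gives D4 A4 C5 G5.

D4 A4 C5 G5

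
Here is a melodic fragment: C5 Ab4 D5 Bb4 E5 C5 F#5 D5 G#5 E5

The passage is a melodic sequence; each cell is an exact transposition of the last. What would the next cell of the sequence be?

A#5 F#5

Taking 2-note groups, the heads are C5, D5, E5, F#5, G#5: the pattern moves up a 2nd.
So cell 6 is A#5 F#5.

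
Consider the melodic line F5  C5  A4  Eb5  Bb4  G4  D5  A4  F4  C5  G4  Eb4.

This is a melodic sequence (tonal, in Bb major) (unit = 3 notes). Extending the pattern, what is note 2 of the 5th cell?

F4

Grouping in 3s, the 2nd note of each cell is C5, Bb4, A4, G4.
Each moves down a 2nd; the next is F4.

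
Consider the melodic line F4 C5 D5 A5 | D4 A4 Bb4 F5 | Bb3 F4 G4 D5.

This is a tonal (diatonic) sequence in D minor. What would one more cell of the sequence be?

G3 D4 E4 Bb4

Taking 4-note groups, the heads are F4, D4, Bb3: the pattern moves down a 3rd.
So cell 4 is G3 D4 E4 Bb4.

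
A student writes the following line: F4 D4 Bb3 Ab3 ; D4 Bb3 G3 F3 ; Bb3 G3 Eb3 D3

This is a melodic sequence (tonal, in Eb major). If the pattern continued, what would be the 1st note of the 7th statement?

Ab2

With 4-note cells, note 1 of each statement runs F4, D4, Bb3.
Extending down a 3rd: G3 → Eb3 → C3 → Ab2.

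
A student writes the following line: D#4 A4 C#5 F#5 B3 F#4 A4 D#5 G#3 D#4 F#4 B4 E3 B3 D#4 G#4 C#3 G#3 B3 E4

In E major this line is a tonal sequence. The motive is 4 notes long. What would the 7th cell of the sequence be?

Unit = 4 notes; the statements start on D#4, B3, G#3, E3, C#3, moving down a 3rd each time.
Extending down a 3rd: A2 → F#2.
From F#2 the diatonic shape gives F#2 C#3 E3 A3.

F#2 C#3 E3 A3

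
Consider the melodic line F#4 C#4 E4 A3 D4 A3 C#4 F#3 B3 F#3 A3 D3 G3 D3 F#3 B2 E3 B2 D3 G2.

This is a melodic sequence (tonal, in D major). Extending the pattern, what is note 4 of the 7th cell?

C#2

With 4-note cells, note 4 of each statement runs A3, F#3, D3, B2, G2.
Extending down a 3rd: E2 → C#2.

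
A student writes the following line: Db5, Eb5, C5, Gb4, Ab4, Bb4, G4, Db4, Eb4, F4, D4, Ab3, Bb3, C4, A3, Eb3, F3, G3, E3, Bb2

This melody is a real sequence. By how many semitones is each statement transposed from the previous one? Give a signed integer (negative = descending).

Unit = 4 notes; the statements start on Db5, Ab4, Eb4, Bb3, F3, moving down a 4th each time.
Db5 to Ab4 spans -5 semitones.

-5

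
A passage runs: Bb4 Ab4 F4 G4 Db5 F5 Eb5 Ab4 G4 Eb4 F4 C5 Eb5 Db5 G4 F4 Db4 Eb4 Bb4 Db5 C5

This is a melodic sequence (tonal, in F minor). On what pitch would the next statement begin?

With a 7-note motive the entries are Bb4, Ab4, G4, each down a 2nd from the previous.
One more step down a 2nd gives F4.

F4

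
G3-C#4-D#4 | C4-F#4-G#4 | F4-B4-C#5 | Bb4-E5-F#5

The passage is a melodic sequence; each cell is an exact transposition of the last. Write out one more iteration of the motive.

Taking 3-note groups, the heads are G3, C4, F4, Bb4: the pattern moves up a 4th.
From Eb5 the exact shape gives Eb5 A5 B5.

Eb5 A5 B5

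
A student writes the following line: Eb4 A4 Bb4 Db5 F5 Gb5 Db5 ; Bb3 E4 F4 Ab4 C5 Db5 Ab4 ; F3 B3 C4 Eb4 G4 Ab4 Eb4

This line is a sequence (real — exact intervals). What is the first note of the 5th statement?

The 7-note cells begin on Eb4, Bb3, F3 — each down a 4th from the last.
Continuing: C3 → G2. Statement 5 starts on G2.

G2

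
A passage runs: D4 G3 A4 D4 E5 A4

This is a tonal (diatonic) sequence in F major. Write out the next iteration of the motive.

Bb5 E5

With a 2-note motive the entries are D4, A4, E5, each up a 5th from the previous.
From Bb5 the diatonic shape gives Bb5 E5.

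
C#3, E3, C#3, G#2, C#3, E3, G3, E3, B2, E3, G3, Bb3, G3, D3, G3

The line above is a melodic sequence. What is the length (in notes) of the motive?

5

Try groups of 5 (3 cells in 15 notes):
C#3 E3 C#3 G#2 C#3 | E3 G3 E3 B2 E3 | G3 Bb3 G3 D3 G3
Each cell is the previous one up a 3rd — so the unit is 5 notes.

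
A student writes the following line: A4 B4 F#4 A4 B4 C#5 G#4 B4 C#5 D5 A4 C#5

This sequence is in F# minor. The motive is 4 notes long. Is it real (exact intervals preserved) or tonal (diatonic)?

tonal

Every note is diatonic to F# minor.
Cell 1 has +2 semitones from note 1 to 2, but cell 3 has +1 — the interval quality changes while the contour stays the same, which is the hallmark of a tonal sequence.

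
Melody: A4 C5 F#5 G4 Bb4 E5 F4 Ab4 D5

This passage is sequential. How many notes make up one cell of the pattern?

There are 9 notes; a 3-note unit gives 3 cells:
A4 C5 F#5 | G4 Bb4 E5 | F4 Ab4 D5
Each cell is the previous one down a 2nd — so the unit is 3 notes.

3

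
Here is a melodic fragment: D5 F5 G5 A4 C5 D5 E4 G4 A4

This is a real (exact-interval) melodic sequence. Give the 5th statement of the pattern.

Taking 3-note groups, the heads are D5, A4, E4: the pattern moves down a 4th.
Continuing the starts: B3 → F#3.
From F#3 the exact shape gives F#3 A3 B3.

F#3 A3 B3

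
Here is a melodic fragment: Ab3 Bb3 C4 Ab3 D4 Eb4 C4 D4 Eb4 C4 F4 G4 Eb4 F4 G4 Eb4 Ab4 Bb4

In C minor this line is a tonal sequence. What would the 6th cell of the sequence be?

Unit = 6 notes; the statements start on Ab3, C4, Eb4, moving up a 3rd each time.
Carrying on: G4 → Bb4 → D5.
Statement 6 starts on D5 and keeps the same diatonic contour: D5 Eb5 F5 D5 G5 Ab5.

D5 Eb5 F5 D5 G5 Ab5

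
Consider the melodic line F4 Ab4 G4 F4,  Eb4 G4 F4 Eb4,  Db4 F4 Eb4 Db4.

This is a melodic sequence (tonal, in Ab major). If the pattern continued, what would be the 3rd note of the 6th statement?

With 4-note cells, note 3 of each statement runs G4, F4, Eb4.
Carrying that down a 2nd forward: Db4 → C4 → Bb3.

Bb3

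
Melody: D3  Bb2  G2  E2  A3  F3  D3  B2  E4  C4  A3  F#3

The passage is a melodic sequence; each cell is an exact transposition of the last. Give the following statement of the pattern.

B4 G4 E4 C#4

With a 4-note motive the entries are D3, A3, E4, each up a 5th from the previous.
From B4 the exact shape gives B4 G4 E4 C#4.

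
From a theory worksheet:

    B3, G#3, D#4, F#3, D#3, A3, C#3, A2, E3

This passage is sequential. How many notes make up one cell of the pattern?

Try groups of 3 (3 cells in 9 notes):
B3 G#3 D#4 | F#3 D#3 A3 | C#3 A2 E3
Each cell is the previous one down a 4th — so the unit is 3 notes.

3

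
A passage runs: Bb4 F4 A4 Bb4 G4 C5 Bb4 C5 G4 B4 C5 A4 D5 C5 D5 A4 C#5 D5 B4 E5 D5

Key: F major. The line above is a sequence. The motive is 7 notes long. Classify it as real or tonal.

Each cell has the same semitone pattern (-5, 4, 1, -3, 5, -2) — intervals are preserved exactly.
And B4 lies outside F major, so the sequence is real rather than tonal.

real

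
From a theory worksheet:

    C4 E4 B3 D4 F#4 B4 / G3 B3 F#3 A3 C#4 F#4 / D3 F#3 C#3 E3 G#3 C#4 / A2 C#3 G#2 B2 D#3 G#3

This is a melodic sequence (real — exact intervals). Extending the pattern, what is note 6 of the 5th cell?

With 6-note cells, note 6 of each statement runs B4, F#4, C#4, G#3.
One more down a 4th gives D#3.

D#3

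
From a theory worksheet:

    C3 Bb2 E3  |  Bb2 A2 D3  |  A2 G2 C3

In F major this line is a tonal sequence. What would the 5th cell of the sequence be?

The 3-note cells begin on C3, Bb2, A2 — each down a 2nd from the last.
Carrying on: G2 → F2.
From F2 the diatonic shape gives F2 E2 A2.

F2 E2 A2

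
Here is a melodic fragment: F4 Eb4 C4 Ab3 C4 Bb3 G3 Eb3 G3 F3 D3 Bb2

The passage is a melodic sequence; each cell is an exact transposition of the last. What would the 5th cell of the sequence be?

With a 4-note motive the entries are F4, C4, G3, each down a 4th from the previous.
Continuing the starts: D3 → A2.
So cell 5 is A2 G2 E2 C2.

A2 G2 E2 C2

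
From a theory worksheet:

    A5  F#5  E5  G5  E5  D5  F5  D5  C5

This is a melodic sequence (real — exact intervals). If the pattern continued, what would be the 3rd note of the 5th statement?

Ab4

The unit is 3 notes. Position-3 pitches of the 3 shown cells: E5, D5, C5.
Each moves down a 2nd. Continuing: Bb4 → Ab4.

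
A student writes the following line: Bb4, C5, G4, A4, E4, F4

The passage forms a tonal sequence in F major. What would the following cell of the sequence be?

The 2-note cells begin on Bb4, G4, E4 — each down a 3rd from the last.
Statement 4 starts on C4 and keeps the same diatonic contour: C4 D4.

C4 D4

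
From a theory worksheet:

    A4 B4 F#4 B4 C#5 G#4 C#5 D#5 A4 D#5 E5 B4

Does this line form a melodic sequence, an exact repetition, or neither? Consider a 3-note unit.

Each 3-note cell is the previous one transposed up a 2nd.

sequence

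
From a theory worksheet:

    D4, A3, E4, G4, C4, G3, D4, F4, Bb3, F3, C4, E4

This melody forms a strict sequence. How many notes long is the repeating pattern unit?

4

There are 12 notes; a 4-note unit gives 3 cells:
D4 A3 E4 G4 | C4 G3 D4 F4 | Bb3 F3 C4 E4
That's a consistent down a 2nd shift per cell, and no other grouping gives one.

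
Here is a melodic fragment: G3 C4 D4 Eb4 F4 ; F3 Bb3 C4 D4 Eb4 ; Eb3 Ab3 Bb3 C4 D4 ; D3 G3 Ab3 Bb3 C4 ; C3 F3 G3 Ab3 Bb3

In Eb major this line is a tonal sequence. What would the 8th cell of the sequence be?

G2 C3 D3 Eb3 F3

The 5-note cells begin on G3, F3, Eb3, D3, C3 — each down a 2nd from the last.
Extending down a 2nd: Bb2 → Ab2 → G2.
Statement 8 starts on G2 and keeps the same diatonic contour: G2 C3 D3 Eb3 F3.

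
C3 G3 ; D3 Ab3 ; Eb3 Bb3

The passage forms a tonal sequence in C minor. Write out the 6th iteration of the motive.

Taking 2-note groups, the heads are C3, D3, Eb3: the pattern moves up a 2nd.
Continuing the starts: F3 → G3 → Ab3.
Statement 6 starts on Ab3 and keeps the same diatonic contour: Ab3 Eb4.

Ab3 Eb4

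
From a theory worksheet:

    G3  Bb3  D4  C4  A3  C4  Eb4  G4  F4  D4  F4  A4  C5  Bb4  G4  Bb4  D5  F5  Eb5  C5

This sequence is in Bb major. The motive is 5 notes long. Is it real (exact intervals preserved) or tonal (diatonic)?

tonal

Every note is diatonic to Bb major.
Cell 1 has +3 semitones from note 1 to 2, but cell 3 has +4 — the interval quality changes while the contour stays the same, which is the hallmark of a tonal sequence.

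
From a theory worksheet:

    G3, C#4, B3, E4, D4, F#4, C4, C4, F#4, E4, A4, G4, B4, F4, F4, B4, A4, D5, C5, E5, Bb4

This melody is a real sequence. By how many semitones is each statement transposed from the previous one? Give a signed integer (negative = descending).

Taking 7-note groups, the heads are G3, C4, F4: the pattern moves up a 4th.
G3→C4 is 60 − 55 = 5 semitones.

5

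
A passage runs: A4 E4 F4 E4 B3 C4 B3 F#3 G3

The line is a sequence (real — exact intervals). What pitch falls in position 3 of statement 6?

With 3-note cells, note 3 of each statement runs F4, C4, G3.
Each moves down a 4th. Continuing: D3 → A2 → E2.

E2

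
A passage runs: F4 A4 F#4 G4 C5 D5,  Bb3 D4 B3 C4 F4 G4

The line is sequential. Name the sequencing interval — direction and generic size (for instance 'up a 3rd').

down a 5th

Taking 6-note groups, the heads are F4, Bb3: the pattern moves down a 5th.
F4 to Bb3 is down a 5th.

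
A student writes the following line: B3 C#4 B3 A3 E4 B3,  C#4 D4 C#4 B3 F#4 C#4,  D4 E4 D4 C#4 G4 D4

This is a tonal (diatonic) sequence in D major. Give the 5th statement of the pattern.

The 6-note cells begin on B3, C#4, D4 — each up a 2nd from the last.
Extending up a 2nd: E4 → F#4.
So cell 5 is F#4 G4 F#4 E4 B4 F#4.

F#4 G4 F#4 E4 B4 F#4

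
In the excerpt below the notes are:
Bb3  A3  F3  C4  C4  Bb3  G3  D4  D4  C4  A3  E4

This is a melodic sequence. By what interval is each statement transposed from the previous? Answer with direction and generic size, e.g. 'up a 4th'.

The 4-note cells begin on Bb3, C4, D4 — each up a 2nd from the last.
From Bb3 to C4: up a 2nd.

up a 2nd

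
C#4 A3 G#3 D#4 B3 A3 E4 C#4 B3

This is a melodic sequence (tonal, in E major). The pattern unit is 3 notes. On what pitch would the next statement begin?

F#4

Taking 3-note groups, the heads are C#4, D#4, E4: the pattern moves up a 2nd.
The next head, up a 2nd from E4, is F#4.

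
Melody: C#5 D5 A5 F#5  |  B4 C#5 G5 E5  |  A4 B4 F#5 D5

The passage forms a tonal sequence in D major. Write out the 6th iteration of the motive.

Taking 4-note groups, the heads are C#5, B4, A4: the pattern moves down a 2nd.
Carrying on: G4 → F#4 → E4.
From E4 the diatonic shape gives E4 F#4 C#5 A4.

E4 F#4 C#5 A4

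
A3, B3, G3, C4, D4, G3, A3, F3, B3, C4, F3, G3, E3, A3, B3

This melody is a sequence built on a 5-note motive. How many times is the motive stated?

3

15 notes in groups of 5 gives 15/5 = 3 statements.
Starts: A3, G3, F3 — each down a 2nd.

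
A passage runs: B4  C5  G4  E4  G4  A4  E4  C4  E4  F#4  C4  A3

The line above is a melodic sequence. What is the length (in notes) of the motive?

4

Try groups of 4 (3 cells in 12 notes):
B4 C5 G4 E4 | G4 A4 E4 C4 | E4 F#4 C4 A3
That's a consistent down a 3rd shift per cell, and no other grouping gives one.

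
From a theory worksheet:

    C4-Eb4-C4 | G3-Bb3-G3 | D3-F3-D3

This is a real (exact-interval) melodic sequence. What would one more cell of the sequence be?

Taking 3-note groups, the heads are C4, G3, D3: the pattern moves down a 4th.
From A2 the exact shape gives A2 C3 A2.

A2 C3 A2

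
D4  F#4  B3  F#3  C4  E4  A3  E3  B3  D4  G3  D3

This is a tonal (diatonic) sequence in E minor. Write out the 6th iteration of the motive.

F#3 A3 D3 A2

Taking 4-note groups, the heads are D4, C4, B3: the pattern moves down a 2nd.
Carrying on: A3 → G3 → F#3.
So cell 6 is F#3 A3 D3 A2.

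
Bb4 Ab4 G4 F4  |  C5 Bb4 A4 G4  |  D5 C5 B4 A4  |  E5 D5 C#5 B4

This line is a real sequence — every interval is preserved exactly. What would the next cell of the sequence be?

F#5 E5 D#5 C#5

The 4-note cells begin on Bb4, C5, D5, E5 — each up a 2nd from the last.
So cell 5 is F#5 E5 D#5 C#5.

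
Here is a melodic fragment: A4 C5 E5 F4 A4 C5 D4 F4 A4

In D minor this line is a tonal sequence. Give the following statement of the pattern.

Bb3 D4 F4

Taking 3-note groups, the heads are A4, F4, D4: the pattern moves down a 3rd.
Statement 4 starts on Bb3 and keeps the same diatonic contour: Bb3 D4 F4.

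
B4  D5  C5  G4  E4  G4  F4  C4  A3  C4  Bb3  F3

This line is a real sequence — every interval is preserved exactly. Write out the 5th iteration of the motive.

Taking 4-note groups, the heads are B4, E4, A3: the pattern moves down a 5th.
Continuing the starts: D3 → G2.
So cell 5 is G2 Bb2 Ab2 Eb2.

G2 Bb2 Ab2 Eb2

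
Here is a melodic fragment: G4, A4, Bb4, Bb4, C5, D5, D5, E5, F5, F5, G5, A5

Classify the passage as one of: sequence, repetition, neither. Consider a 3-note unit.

Each 3-note cell is the previous one transposed up a 3rd.

sequence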